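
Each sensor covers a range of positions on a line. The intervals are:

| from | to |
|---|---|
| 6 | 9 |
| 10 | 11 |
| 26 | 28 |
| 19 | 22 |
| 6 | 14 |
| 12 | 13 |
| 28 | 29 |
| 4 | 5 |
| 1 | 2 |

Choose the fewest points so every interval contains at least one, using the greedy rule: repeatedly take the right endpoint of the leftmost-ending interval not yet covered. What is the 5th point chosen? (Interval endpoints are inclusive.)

13

By right end: [1,2]  [4,5]  [6,9]  [10,11]  [12,13]  [6,14]  [19,22]  [26,28]  [28,29]
[1,2] uncovered → point at 2; [4,5] uncovered → point at 5; [6,9] uncovered → point at 9; [10,11] uncovered → point at 11; [12,13] uncovered → point at 13; [19,22] uncovered → point at 22; [26,28] uncovered → point at 28.
Points: 2, 5, 9, 11, 13, 22, 28 (7 total).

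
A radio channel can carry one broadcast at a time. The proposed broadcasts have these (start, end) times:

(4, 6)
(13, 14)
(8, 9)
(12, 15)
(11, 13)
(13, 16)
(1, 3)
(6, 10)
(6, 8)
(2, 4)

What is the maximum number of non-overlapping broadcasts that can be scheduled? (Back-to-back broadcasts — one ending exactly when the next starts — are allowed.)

6

By end time: (1,3), (2,4), (4,6), (6,8), (8,9), (6,10), (11,13), (13,14), (12,15), (13,16).
Pick (1,3); next start ≥ 3 → (4,6); next start ≥ 6 → (6,8); next start ≥ 8 → (8,9); next start ≥ 9 → (11,13); next start ≥ 13 → (13,14).
Selected 6 broadcasts.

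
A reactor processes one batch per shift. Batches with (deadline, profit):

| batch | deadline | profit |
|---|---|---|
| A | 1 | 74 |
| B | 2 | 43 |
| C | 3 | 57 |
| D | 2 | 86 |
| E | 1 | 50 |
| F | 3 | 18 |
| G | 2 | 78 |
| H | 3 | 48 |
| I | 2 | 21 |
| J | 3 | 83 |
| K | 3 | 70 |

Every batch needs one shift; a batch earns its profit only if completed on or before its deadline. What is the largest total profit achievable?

Take jobs in profit order; each goes to the latest open slot no later than its deadline.
By profit: D(d2,86), J(d3,83), G(d2,78), A(d1,74), K(d3,70), C(d3,57), E(d1,50), H(d3,48), B(d2,43), I(d2,21), F(d3,18)
D→slot 2; J→slot 3; G→slot 1; A skipped; K skipped; C skipped; E skipped; H skipped; B skipped; I skipped; F skipped.
Profit = 78 + 86 + 83 = 247

247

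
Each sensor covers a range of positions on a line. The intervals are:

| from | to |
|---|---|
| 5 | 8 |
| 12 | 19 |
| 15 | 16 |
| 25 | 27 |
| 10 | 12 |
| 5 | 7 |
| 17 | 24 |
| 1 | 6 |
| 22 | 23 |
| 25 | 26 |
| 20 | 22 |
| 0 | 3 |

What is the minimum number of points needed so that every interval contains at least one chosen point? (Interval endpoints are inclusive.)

Process intervals by earliest right end; each time one isn't hit yet, stab at its right endpoint.
Sorted: [0,3] [1,6] [5,7] [5,8] [10,12] [15,16] [12,19] [20,22] [22,23] [17,24] [25,26] [25,27]
{[0,3],[1,6]} hit by 3; {[5,7],[5,8]} hit by 7; {[10,12]} hit by 12; {[15,16],[12,19]} hit by 16; {[20,22],[22,23],[17,24]} hit by 22; {[25,26],[25,27]} hit by 26.
Points: 3, 7, 12, 16, 22, 26 (6 total).

6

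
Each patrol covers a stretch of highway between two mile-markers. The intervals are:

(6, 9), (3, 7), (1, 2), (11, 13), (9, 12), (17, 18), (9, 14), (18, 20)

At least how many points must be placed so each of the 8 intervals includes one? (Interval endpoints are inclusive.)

Process intervals by earliest right end; each time one isn't hit yet, stab at its right endpoint.
Sorted: [1,2] [3,7] [6,9] [9,12] [11,13] [9,14] [17,18] [18,20]
{[1,2]} hit by 2; {[3,7],[6,9]} hit by 7; {[9,12],[11,13],[9,14]} hit by 12; {[17,18],[18,20]} hit by 18.
Points: 2, 7, 12, 18 (4 total).

4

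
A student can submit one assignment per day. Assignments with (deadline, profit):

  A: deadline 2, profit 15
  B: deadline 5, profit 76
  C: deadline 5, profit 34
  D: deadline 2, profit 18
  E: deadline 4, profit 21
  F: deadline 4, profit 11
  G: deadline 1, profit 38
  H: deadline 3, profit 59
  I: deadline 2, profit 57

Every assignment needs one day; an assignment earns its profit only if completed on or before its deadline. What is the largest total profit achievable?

Sort by profit descending; place each in the latest free slot ≤ its deadline.
Profit order: B=76 H=59 I=57 G=38 C=34 E=21 D=18 A=15 F=11
Assign: B→slot 5, H→slot 3, I→slot 2, G→slot 1, C→slot 4, E skipped, D skipped, A skipped, F skipped.
Slots: [1:G] [2:I] [3:H] [4:C] [5:B]
Profit = 38 + 57 + 59 + 34 + 76 = 264

264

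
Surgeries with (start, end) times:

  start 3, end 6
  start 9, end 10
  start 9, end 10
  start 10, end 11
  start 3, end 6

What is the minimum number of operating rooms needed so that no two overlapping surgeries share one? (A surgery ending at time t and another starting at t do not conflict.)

2

The answer is the maximum number of intervals overlapping at any instant.
Events (time:±→running): 3:+→1 3:+→2 … peak 2.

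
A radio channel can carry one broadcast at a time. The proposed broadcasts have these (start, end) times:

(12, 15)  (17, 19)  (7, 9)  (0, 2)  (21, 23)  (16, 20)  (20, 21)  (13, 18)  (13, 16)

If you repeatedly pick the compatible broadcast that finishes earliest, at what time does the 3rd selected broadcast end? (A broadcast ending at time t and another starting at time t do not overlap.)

Greedy by earliest finish: after sorting by end time, pick each interval compatible with the last pick.
Sorted by end: (0,2)  (7,9)  (12,15)  (13,16)  (13,18)  (17,19)  (16,20)  (20,21)  (21,23)
take (0,2); take (7,9); take (12,15); skip (13,18); take (17,19); take (20,21); take (21,23).
Selected: (0,2) (7,9) (12,15) (17,19) (20,21) (21,23)

15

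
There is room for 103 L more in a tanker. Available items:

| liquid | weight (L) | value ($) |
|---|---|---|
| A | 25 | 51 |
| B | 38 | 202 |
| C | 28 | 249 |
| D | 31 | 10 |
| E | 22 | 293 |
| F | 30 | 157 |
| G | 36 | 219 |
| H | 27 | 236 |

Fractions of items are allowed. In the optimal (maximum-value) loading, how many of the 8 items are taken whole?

3

Ratios (sorted): E 13.32, C 8.89, H 8.74, G 6.08, B 5.32, F 5.23, A 2.04, D 0.32
take E (22 @ 293); take C (28 @ 249); take H (27 @ 236); take 26/36 of G → 158.17. Capacity used 103/103.
3 item(s) taken whole; one partial (take 26/36 of G).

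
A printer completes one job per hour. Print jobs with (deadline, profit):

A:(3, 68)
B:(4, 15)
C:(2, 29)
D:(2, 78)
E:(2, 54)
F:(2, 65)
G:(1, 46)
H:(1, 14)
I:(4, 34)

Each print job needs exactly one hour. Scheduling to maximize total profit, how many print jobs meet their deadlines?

4

Profit order: D=78 A=68 F=65 E=54 G=46 I=34 C=29 B=15 H=14
Assign: D→slot 2, A→slot 3, F→slot 1, E skipped, G skipped, I→slot 4, C skipped, B skipped, H skipped.
Slots: [1:F] [2:D] [3:A] [4:I]
4 of 9 scheduled.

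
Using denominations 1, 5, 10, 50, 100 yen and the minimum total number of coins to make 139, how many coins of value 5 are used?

1

Use the largest denomination that fits, subtract, and repeat.
139 − 1×100→39 − 3×10→9 − 1×5→4 − 4×1→0
Count of 5: 1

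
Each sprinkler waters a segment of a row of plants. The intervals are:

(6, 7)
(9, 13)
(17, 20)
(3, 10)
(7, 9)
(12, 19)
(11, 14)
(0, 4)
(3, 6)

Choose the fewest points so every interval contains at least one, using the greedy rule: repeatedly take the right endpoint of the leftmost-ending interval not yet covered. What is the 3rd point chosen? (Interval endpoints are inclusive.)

Sort by right endpoint; whenever an interval is uncovered, place a point at its right end.
Sorted: [0,4] [3,6] [6,7] [7,9] [3,10] [9,13] [11,14] [12,19] [17,20]
{[0,4],[3,6]} hit by 4; {[6,7],[7,9],[3,10]} hit by 7; {[9,13],[11,14],[12,19]} hit by 13; {[17,20]} hit by 20.
Points: 4, 7, 13, 20 (4 total).

13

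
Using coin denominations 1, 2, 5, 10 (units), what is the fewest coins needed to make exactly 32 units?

4

Use the largest denomination that fits, subtract, and repeat.
32 − 3×10→2 − 1×2→0
Total coins = 3 + 1 = 4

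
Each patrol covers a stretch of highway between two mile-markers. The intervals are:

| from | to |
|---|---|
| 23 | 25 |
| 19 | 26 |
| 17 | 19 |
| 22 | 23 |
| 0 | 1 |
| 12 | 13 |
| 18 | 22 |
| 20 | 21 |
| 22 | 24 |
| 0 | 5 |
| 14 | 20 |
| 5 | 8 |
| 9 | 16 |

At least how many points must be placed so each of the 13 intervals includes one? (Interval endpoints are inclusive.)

Process intervals by earliest right end; each time one isn't hit yet, stab at its right endpoint.
By right end: [0,1]  [0,5]  [5,8]  [12,13]  [9,16]  [17,19]  [14,20]  [20,21]  [18,22]  [22,23]  [22,24]  [23,25]  [19,26]
[0,1] uncovered → point at 1; [5,8] uncovered → point at 8; [12,13] uncovered → point at 13; [17,19] uncovered → point at 19; [20,21] uncovered → point at 21; [22,23] uncovered → point at 23.
Points: 1, 8, 13, 19, 21, 23 (6 total).

6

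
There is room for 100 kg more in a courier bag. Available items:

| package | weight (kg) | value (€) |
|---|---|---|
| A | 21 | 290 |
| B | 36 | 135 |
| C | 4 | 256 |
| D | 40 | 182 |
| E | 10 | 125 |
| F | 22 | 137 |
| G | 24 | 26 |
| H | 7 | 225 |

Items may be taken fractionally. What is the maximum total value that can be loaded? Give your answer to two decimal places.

1196.80

Greedy by value/weight ratio, highest first.
Order: C (256/4=64.00) > H (225/7=32.14) > A (290/21=13.81) > E (125/10=12.50) > F (137/22=6.23) > D (182/40=4.55) > B (135/36=3.75) > G (26/24=1.08)
Fill: take C (4 @ 256) → take H (7 @ 225) → take A (21 @ 290) → take E (10 @ 125) → take F (22 @ 137) → take 36/40 of D → 163.80; 100/100 used.
Total value = 1196.80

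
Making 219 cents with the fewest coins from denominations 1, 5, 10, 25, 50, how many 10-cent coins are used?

1

219 = 4×50 + 1×10 + 1×5 + 4×1
Count of 10: 1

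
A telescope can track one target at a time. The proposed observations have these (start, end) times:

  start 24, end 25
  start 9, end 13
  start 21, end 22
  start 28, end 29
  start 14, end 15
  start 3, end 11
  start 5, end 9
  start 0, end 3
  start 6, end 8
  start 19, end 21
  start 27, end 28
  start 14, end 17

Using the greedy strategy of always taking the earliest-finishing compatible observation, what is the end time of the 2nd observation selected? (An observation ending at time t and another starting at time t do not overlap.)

Greedy by earliest finish: after sorting by end time, pick each interval compatible with the last pick.
Sorted by end: (0,3)  (6,8)  (5,9)  (3,11)  (9,13)  (14,15)  (14,17)  (19,21)  (21,22)  (24,25)  (27,28)  (28,29)
take (0,3); take (6,8); take (9,13); take (14,15); skip (14,17); take (19,21); take (21,22); take (24,25); take (27,28); take (28,29).
Selected: (0,3) (6,8) (9,13) (14,15) (19,21) (21,22) (24,25) (27,28) (28,29)

8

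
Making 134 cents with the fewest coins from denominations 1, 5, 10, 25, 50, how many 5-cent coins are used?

1

134 − 2×50→34 − 1×25→9 − 1×5→4 − 4×1→0
Count of 5: 1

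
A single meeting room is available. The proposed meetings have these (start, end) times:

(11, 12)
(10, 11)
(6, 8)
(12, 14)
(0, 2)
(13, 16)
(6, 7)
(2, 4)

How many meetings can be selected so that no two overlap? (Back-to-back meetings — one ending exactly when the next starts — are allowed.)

By end time: (0,2), (2,4), (6,7), (6,8), (10,11), (11,12), (12,14), (13,16).
Pick (0,2); next start ≥ 2 → (2,4); next start ≥ 4 → (6,7); next start ≥ 7 → (10,11); next start ≥ 11 → (11,12); next start ≥ 12 → (12,14).
Selected 6 meetings.

6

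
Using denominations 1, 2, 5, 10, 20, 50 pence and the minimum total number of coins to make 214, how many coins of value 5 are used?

0

214 = 4×50 + 1×10 + 2×2
Count of 5: 0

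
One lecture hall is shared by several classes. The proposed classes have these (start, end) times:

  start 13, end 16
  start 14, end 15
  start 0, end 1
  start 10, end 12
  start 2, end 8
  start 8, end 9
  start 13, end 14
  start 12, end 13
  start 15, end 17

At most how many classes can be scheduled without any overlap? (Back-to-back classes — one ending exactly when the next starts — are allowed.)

8

Sort by end time and greedily take each interval whose start is ≥ the last chosen end.
By end time: (0,1), (2,8), (8,9), (10,12), (12,13), (13,14), (14,15), (13,16), (15,17).
Pick (0,1); next start ≥ 1 → (2,8); next start ≥ 8 → (8,9); next start ≥ 9 → (10,12); next start ≥ 12 → (12,13); next start ≥ 13 → (13,14); next start ≥ 14 → (14,15); next start ≥ 15 → (15,17).
Selected 8 classes.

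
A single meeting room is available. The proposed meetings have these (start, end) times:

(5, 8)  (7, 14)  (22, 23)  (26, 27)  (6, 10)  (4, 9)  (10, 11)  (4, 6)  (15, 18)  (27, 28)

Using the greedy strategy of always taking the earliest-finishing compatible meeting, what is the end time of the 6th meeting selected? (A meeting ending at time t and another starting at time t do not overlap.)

27

Order by finish time; keep every interval that doesn't clash with the previous kept one.
By end time: (4,6), (5,8), (4,9), (6,10), (10,11), (7,14), (15,18), (22,23), (26,27), (27,28).
Pick (4,6); next start ≥ 6 → (6,10); next start ≥ 10 → (10,11); next start ≥ 11 → (15,18); next start ≥ 18 → (22,23); next start ≥ 23 → (26,27); next start ≥ 27 → (27,28).
Selected: (4,6) (6,10) (10,11) (15,18) (22,23) (26,27) (27,28)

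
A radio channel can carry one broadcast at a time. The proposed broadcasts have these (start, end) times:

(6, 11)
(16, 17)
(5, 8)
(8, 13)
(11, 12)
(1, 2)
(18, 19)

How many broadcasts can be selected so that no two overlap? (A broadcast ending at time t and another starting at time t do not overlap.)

Sort by end time and greedily take each interval whose start is ≥ the last chosen end.
Sorted by end: (1,2)  (5,8)  (6,11)  (11,12)  (8,13)  (16,17)  (18,19)
take (1,2); take (5,8); take (11,12); take (16,17); take (18,19).
Selected 5 broadcasts.

5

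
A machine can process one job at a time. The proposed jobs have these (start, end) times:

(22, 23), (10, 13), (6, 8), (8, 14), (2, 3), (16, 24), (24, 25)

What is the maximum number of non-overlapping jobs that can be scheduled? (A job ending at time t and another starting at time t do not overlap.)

5

Sort by end time and greedily take each interval whose start is ≥ the last chosen end.
Sorted by end: (2,3)  (6,8)  (10,13)  (8,14)  (22,23)  (16,24)  (24,25)
take (2,3); take (6,8); take (10,13); take (22,23); take (24,25).
Selected 5 jobs.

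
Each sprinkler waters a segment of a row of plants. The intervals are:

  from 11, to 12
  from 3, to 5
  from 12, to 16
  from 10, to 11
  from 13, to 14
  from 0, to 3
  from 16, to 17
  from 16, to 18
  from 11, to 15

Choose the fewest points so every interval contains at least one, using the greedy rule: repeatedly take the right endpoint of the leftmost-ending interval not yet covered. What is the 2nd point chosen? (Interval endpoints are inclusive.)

Sorted: [0,3] [3,5] [10,11] [11,12] [13,14] [11,15] [12,16] [16,17] [16,18]
{[0,3],[3,5]} hit by 3; {[10,11],[11,12]} hit by 11; {[13,14],[11,15],[12,16]} hit by 14; {[16,17],[16,18]} hit by 17.
Points: 3, 11, 14, 17 (4 total).

11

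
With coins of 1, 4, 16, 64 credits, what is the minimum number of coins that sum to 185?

8

Use the largest denomination that fits, subtract, and repeat.
185 − 2×64→57 − 3×16→9 − 2×4→1 − 1×1→0
Total coins = 2 + 3 + 2 + 1 = 8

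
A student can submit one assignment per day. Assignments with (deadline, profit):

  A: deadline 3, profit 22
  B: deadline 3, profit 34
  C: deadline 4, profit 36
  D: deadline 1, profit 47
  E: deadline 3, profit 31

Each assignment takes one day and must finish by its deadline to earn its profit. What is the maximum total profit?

148

Profit order: D=47 C=36 B=34 E=31 A=22
Assign: D→slot 1, C→slot 4, B→slot 3, E→slot 2, A skipped.
Slots: [1:D] [2:E] [3:B] [4:C]
Profit = 47 + 31 + 34 + 36 = 148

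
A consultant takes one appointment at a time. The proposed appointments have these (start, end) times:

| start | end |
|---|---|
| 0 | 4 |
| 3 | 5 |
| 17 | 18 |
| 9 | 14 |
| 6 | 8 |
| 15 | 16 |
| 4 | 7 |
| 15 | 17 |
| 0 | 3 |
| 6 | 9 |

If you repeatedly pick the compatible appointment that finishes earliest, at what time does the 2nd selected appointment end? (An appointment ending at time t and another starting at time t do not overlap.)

Order by finish time; keep every interval that doesn't clash with the previous kept one.
Sorted by end: (0,3)  (0,4)  (3,5)  (4,7)  (6,8)  (6,9)  (9,14)  (15,16)  (15,17)  (17,18)
take (0,3); skip (0,4); take (3,5); skip (4,7); take (6,8); skip (6,9); take (9,14); take (15,16); take (17,18).
Selected: (0,3) (3,5) (6,8) (9,14) (15,16) (17,18)

5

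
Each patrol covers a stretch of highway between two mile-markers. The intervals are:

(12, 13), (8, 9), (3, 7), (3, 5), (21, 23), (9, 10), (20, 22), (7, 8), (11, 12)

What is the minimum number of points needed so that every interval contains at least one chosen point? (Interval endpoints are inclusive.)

5

By right end: [3,5]  [3,7]  [7,8]  [8,9]  [9,10]  [11,12]  [12,13]  [20,22]  [21,23]
[3,5] uncovered → point at 5; [7,8] uncovered → point at 8; [9,10] uncovered → point at 10; [11,12] uncovered → point at 12; [20,22] uncovered → point at 22.
Points: 5, 8, 10, 12, 22 (5 total).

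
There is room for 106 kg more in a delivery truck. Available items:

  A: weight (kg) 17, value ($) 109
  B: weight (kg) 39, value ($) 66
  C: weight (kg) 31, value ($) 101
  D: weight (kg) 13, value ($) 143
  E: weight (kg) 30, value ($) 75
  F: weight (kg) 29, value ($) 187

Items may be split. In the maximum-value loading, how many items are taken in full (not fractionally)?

Sort by value per unit weight and fill in that order.
Ratios (sorted): D 11.00, F 6.45, A 6.41, C 3.26, E 2.50, B 1.69
take D (13 @ 143); take F (29 @ 187); take A (17 @ 109); take C (31 @ 101); take 16/30 of E → 40.00. Capacity used 106/106.
4 item(s) taken whole; one partial (take 16/30 of E).

4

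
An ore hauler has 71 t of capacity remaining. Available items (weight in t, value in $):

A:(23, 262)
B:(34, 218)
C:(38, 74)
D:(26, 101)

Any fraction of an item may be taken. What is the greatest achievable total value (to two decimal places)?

Ratios (sorted): A 11.39, B 6.41, D 3.88, C 1.95
take A (23 @ 262); take B (34 @ 218); take 14/26 of D → 54.38. Capacity used 71/71.
Total value = 534.38

534.38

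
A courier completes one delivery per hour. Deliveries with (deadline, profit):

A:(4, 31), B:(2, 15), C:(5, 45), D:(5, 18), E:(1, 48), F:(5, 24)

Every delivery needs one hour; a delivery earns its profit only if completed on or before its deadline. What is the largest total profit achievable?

By profit: E(d1,48), C(d5,45), A(d4,31), F(d5,24), D(d5,18), B(d2,15)
E→slot 1; C→slot 5; A→slot 4; F→slot 3; D→slot 2; B skipped.
Profit = 48 + 18 + 24 + 31 + 45 = 166

166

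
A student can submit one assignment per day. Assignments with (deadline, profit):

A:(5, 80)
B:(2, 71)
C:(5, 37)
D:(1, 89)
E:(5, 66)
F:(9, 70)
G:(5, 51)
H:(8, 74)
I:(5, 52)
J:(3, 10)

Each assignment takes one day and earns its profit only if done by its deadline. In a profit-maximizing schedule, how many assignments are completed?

Take jobs in profit order; each goes to the latest open slot no later than its deadline.
By profit: D(d1,89), A(d5,80), H(d8,74), B(d2,71), F(d9,70), E(d5,66), I(d5,52), G(d5,51), C(d5,37), J(d3,10)
D→slot 1; A→slot 5; H→slot 8; B→slot 2; F→slot 9; E→slot 4; I→slot 3; G skipped; C skipped; J skipped.
7 of 10 scheduled.

7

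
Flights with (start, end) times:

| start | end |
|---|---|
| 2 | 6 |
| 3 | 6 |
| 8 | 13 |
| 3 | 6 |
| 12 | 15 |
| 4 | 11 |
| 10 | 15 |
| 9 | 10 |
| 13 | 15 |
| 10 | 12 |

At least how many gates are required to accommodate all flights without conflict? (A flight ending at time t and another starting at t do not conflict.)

4

The answer is the maximum number of intervals overlapping at any instant.
Events (time:±→running): 2:+→1 3:+→2 3:+→3 4:+→4 … peak 4.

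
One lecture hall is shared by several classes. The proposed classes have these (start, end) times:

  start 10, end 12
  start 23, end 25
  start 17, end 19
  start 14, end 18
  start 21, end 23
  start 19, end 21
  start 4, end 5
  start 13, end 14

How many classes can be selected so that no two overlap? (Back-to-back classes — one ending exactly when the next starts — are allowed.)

By end time: (4,5), (10,12), (13,14), (14,18), (17,19), (19,21), (21,23), (23,25).
Pick (4,5); next start ≥ 5 → (10,12); next start ≥ 12 → (13,14); next start ≥ 14 → (14,18); next start ≥ 18 → (19,21); next start ≥ 21 → (21,23); next start ≥ 23 → (23,25).
Selected 7 classes.

7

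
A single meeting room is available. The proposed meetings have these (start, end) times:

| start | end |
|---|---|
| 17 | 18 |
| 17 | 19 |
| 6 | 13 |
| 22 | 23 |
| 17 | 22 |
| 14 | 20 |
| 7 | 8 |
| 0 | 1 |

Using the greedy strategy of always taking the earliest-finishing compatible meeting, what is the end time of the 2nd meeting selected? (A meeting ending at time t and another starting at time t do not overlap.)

8

Sort by end time and greedily take each interval whose start is ≥ the last chosen end.
Sorted by end: (0,1)  (7,8)  (6,13)  (17,18)  (17,19)  (14,20)  (17,22)  (22,23)
take (0,1); take (7,8); take (17,18); take (22,23).
Selected: (0,1) (7,8) (17,18) (22,23)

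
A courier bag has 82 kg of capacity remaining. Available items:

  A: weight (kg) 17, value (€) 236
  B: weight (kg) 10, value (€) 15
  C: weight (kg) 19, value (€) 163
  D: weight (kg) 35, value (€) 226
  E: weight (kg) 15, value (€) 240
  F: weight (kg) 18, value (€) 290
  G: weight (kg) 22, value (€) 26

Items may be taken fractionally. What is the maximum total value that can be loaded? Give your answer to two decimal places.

Ratios (sorted): F 16.11, E 16.00, A 13.88, C 8.58, D 6.46, B 1.50, G 1.18
take F (18 @ 290); take E (15 @ 240); take A (17 @ 236); take C (19 @ 163); take 13/35 of D → 83.94. Capacity used 82/82.
Total value = 1012.94

1012.94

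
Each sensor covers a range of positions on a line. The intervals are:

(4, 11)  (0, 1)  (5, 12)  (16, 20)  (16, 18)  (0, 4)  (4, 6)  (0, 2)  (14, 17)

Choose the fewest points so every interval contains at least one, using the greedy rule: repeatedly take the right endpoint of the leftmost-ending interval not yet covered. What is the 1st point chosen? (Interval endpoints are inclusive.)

Sorted: [0,1] [0,2] [0,4] [4,6] [4,11] [5,12] [14,17] [16,18] [16,20]
{[0,1],[0,2],[0,4]} hit by 1; {[4,6],[4,11],[5,12]} hit by 6; {[14,17],[16,18],[16,20]} hit by 17.
Points: 1, 6, 17 (3 total).

1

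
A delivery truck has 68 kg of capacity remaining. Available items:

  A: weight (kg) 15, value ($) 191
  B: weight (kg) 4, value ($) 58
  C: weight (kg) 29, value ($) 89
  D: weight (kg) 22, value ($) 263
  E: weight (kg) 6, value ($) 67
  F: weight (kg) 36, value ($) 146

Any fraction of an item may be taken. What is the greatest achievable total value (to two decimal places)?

664.17

Ratios (sorted): B 14.50, A 12.73, D 11.95, E 11.17, F 4.06, C 3.07
take B (4 @ 58); take A (15 @ 191); take D (22 @ 263); take E (6 @ 67); take 21/36 of F → 85.17. Capacity used 68/68.
Total value = 664.17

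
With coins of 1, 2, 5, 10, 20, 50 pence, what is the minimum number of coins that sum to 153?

5

153 = 3×50 + 1×2 + 1×1
Total coins = 3 + 1 + 1 = 5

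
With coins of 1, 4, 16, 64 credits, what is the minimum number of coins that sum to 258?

Use the largest denomination that fits, subtract, and repeat.
258 − 4×64→2 − 2×1→0
Total coins = 4 + 2 = 6

6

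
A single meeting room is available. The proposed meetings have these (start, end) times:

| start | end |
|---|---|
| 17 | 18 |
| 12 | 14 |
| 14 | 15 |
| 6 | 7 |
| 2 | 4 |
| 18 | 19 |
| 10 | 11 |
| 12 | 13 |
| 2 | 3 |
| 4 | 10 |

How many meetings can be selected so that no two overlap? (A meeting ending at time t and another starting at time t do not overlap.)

7

Sort by end time and greedily take each interval whose start is ≥ the last chosen end.
Sorted by end: (2,3)  (2,4)  (6,7)  (4,10)  (10,11)  (12,13)  (12,14)  (14,15)  (17,18)  (18,19)
take (2,3); skip (2,4); take (6,7); take (10,11); take (12,13); skip (12,14); take (14,15); take (17,18); take (18,19).
Selected 7 meetings.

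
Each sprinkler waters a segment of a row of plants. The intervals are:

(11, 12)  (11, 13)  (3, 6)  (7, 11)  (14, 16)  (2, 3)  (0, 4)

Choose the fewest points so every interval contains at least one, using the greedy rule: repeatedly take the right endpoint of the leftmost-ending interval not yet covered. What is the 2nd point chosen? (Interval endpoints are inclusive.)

11

Process intervals by earliest right end; each time one isn't hit yet, stab at its right endpoint.
Sorted: [2,3] [0,4] [3,6] [7,11] [11,12] [11,13] [14,16]
{[2,3],[0,4],[3,6]} hit by 3; {[7,11],[11,12],[11,13]} hit by 11; {[14,16]} hit by 16.
Points: 3, 11, 16 (3 total).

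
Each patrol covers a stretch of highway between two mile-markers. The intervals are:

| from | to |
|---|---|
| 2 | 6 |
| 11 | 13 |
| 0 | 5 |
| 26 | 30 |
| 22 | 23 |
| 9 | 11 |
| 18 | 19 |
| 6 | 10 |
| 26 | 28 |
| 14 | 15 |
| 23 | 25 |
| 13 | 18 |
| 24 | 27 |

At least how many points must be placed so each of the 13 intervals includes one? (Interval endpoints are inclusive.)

Sort by right endpoint; whenever an interval is uncovered, place a point at its right end.
By right end: [0,5]  [2,6]  [6,10]  [9,11]  [11,13]  [14,15]  [13,18]  [18,19]  [22,23]  [23,25]  [24,27]  [26,28]  [26,30]
[0,5] uncovered → point at 5; [6,10] uncovered → point at 10; [11,13] uncovered → point at 13; [14,15] uncovered → point at 15; [18,19] uncovered → point at 19; [22,23] uncovered → point at 23; [24,27] uncovered → point at 27.
Points: 5, 10, 13, 15, 19, 23, 27 (7 total).

7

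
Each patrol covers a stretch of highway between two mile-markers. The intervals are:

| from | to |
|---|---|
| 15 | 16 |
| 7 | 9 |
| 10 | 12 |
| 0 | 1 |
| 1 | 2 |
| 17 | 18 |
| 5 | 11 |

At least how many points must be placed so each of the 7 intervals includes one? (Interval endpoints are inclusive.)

Process intervals by earliest right end; each time one isn't hit yet, stab at its right endpoint.
Sorted: [0,1] [1,2] [7,9] [5,11] [10,12] [15,16] [17,18]
{[0,1],[1,2]} hit by 1; {[7,9],[5,11]} hit by 9; {[10,12]} hit by 12; {[15,16]} hit by 16; {[17,18]} hit by 18.
Points: 1, 9, 12, 16, 18 (5 total).

5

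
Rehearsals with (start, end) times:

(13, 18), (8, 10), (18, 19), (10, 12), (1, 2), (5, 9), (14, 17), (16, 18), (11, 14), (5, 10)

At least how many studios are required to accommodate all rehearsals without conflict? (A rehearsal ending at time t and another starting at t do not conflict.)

3

starts: [1, 5, 5, 8, 10, 11, 13, 14, 16, 18]
ends:   [2, 9, 10, 10, 12, 14, 17, 18, 18, 19]
s1→1 e2→0 s5→1 s5→2 s8→3  — peak 3.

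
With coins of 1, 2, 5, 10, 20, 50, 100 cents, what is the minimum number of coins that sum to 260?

4

Greedy: take as many of the largest coin as possible, then repeat with the remainder.
260 = 2×100 + 1×50 + 1×10
Total coins = 2 + 1 + 1 = 4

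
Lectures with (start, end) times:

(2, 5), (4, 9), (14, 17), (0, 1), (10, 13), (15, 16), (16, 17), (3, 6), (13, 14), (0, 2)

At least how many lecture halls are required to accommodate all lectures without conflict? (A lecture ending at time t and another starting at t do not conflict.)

Count concurrent intervals with a sweep; the peak is the room count.
Events (time:±→running): 0:+→1 0:+→2 1:-→1 2:-→0 2:+→1 3:+→2 4:+→3 … peak 3.

3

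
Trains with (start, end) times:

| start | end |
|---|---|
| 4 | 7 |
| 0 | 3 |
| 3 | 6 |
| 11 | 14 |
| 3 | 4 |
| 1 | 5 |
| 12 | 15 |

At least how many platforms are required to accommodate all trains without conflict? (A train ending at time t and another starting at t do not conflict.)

3

Events (time:±→running): 0:+→1 1:+→2 3:-→1 3:+→2 3:+→3 … peak 3.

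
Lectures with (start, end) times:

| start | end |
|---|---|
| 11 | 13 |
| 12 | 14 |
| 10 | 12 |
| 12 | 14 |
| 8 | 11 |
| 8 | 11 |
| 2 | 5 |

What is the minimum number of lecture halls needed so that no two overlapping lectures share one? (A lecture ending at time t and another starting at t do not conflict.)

The answer is the maximum number of intervals overlapping at any instant.
Events (time:±→running): 2:+→1 5:-→0 8:+→1 8:+→2 10:+→3 … peak 3.

3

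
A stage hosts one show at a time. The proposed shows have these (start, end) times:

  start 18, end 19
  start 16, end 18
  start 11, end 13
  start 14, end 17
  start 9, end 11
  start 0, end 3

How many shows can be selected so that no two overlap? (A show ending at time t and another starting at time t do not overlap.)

Order by finish time; keep every interval that doesn't clash with the previous kept one.
By end time: (0,3), (9,11), (11,13), (14,17), (16,18), (18,19).
Pick (0,3); next start ≥ 3 → (9,11); next start ≥ 11 → (11,13); next start ≥ 13 → (14,17); next start ≥ 17 → (18,19).
Selected 5 shows.

5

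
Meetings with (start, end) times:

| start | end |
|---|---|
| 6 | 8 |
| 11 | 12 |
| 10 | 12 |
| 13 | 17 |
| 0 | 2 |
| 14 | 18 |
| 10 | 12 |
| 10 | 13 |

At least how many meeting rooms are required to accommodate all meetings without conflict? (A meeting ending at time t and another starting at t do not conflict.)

4

starts: [0, 6, 10, 10, 10, 11, 13, 14]
ends:   [2, 8, 12, 12, 12, 13, 17, 18]
s0→1 e2→0 s6→1 e8→0 s10→1 s10→2 s10→3 s11→4  — peak 4.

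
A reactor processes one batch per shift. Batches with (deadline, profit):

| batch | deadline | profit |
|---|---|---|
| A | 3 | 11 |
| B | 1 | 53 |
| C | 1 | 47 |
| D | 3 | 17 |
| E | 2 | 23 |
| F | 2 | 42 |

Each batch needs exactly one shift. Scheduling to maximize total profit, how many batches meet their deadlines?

3

Take jobs in profit order; each goes to the latest open slot no later than its deadline.
Profit order: B=53 C=47 F=42 E=23 D=17 A=11
Assign: B→slot 1, C skipped, F→slot 2, E skipped, D→slot 3, A skipped.
Slots: [1:B] [2:F] [3:D]
3 of 6 scheduled.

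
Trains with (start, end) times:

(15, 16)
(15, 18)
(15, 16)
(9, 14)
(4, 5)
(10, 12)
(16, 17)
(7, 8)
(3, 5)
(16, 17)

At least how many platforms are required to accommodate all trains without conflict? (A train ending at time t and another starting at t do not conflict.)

3

Count concurrent intervals with a sweep; the peak is the room count.
starts: [3, 4, 7, 9, 10, 15, 15, 15, 16, 16]
ends:   [5, 5, 8, 12, 14, 16, 16, 17, 17, 18]
s3→1 s4→2 e5→1 e5→0 s7→1 e8→0 s9→1 s10→2 e12→1 e14→0 s15→1 s15→2 s15→3  — peak 3.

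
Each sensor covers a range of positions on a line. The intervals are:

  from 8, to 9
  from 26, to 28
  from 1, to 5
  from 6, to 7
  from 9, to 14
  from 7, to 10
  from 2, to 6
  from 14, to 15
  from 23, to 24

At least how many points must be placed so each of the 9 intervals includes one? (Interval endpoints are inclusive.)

Sorted: [1,5] [2,6] [6,7] [8,9] [7,10] [9,14] [14,15] [23,24] [26,28]
{[1,5],[2,6]} hit by 5; {[6,7]} hit by 7; {[8,9],[7,10],[9,14]} hit by 9; {[14,15]} hit by 15; {[23,24]} hit by 24; {[26,28]} hit by 28.
Points: 5, 7, 9, 15, 24, 28 (6 total).

6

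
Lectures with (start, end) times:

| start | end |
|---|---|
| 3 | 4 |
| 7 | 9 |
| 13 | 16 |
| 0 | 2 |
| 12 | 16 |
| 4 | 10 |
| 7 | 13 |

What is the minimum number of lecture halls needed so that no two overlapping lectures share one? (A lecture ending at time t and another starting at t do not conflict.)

starts: [0, 3, 4, 7, 7, 12, 13]
ends:   [2, 4, 9, 10, 13, 16, 16]
s0→1 e2→0 s3→1 e4→0 s4→1 s7→2 s7→3  — peak 3.

3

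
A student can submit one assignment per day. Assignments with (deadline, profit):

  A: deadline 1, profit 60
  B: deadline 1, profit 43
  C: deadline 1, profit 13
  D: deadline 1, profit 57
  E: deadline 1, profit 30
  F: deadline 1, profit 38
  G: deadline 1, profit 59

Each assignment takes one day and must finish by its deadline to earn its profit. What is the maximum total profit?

Profit order: A=60 G=59 D=57 B=43 F=38 E=30 C=13
Assign: A→slot 1, G skipped, D skipped, B skipped, F skipped, E skipped, C skipped.
Slots: [1:A]
Profit = 60 = 60

60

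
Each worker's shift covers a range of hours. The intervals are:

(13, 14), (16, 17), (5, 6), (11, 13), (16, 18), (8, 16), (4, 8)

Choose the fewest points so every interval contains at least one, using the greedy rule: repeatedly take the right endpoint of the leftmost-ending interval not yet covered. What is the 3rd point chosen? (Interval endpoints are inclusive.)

17

Process intervals by earliest right end; each time one isn't hit yet, stab at its right endpoint.
By right end: [5,6]  [4,8]  [11,13]  [13,14]  [8,16]  [16,17]  [16,18]
[5,6] uncovered → point at 6; [11,13] uncovered → point at 13; [16,17] uncovered → point at 17.
Points: 6, 13, 17 (3 total).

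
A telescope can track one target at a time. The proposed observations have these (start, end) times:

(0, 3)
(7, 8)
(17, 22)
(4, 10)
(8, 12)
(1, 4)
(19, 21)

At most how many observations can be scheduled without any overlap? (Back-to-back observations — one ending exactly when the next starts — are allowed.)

Sorted by end: (0,3)  (1,4)  (7,8)  (4,10)  (8,12)  (19,21)  (17,22)
take (0,3); take (7,8); skip (4,10); take (8,12); take (19,21); skip (17,22).
Selected 4 observations.

4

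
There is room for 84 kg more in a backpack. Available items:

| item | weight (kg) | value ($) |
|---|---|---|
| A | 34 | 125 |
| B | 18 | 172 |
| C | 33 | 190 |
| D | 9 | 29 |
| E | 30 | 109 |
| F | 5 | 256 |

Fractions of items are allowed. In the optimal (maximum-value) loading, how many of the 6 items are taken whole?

Ratios (sorted): F 51.20, B 9.56, C 5.76, A 3.68, E 3.63, D 3.22
take F (5 @ 256); take B (18 @ 172); take C (33 @ 190); take 28/34 of A → 102.94. Capacity used 84/84.
3 item(s) taken whole; one partial (take 28/34 of A).

3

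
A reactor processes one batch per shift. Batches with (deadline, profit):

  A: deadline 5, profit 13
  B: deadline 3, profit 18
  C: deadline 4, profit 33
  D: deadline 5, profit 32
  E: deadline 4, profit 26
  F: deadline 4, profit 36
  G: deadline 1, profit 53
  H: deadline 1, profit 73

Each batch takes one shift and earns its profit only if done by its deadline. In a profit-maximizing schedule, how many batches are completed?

Take jobs in profit order; each goes to the latest open slot no later than its deadline.
Profit order: H=73 G=53 F=36 C=33 D=32 E=26 B=18 A=13
Assign: H→slot 1, G skipped, F→slot 4, C→slot 3, D→slot 5, E→slot 2, B skipped, A skipped.
Slots: [1:H] [2:E] [3:C] [4:F] [5:D]
5 of 8 scheduled.

5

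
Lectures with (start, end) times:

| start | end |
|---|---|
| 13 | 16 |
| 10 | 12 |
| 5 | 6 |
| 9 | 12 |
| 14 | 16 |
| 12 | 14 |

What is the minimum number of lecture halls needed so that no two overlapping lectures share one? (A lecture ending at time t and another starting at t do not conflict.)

Events (time:±→running): 5:+→1 6:-→0 9:+→1 10:+→2 … peak 2.

2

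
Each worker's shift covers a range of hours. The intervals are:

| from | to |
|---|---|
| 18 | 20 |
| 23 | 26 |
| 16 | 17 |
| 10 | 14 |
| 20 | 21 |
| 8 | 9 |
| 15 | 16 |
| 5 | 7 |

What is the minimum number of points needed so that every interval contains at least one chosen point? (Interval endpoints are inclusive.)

Process intervals by earliest right end; each time one isn't hit yet, stab at its right endpoint.
By right end: [5,7]  [8,9]  [10,14]  [15,16]  [16,17]  [18,20]  [20,21]  [23,26]
[5,7] uncovered → point at 7; [8,9] uncovered → point at 9; [10,14] uncovered → point at 14; [15,16] uncovered → point at 16; [18,20] uncovered → point at 20; [23,26] uncovered → point at 26.
Points: 7, 9, 14, 16, 20, 26 (6 total).

6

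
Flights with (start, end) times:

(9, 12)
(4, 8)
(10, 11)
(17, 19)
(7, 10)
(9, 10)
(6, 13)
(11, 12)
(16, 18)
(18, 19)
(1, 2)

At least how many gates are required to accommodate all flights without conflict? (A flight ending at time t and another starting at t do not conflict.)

Count concurrent intervals with a sweep; the peak is the room count.
starts: [1, 4, 6, 7, 9, 9, 10, 11, 16, 17, 18]
ends:   [2, 8, 10, 10, 11, 12, 12, 13, 18, 19, 19]
s1→1 e2→0 s4→1 s6→2 s7→3 e8→2 s9→3 s9→4  — peak 4.

4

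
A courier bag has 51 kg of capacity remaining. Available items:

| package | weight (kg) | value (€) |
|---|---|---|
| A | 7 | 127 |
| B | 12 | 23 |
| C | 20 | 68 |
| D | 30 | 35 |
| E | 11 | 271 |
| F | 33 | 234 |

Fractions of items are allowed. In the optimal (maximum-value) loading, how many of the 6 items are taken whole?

Greedy by value/weight ratio, highest first.
Ratios (sorted): E 24.64, A 18.14, F 7.09, C 3.40, B 1.92, D 1.17
take E (11 @ 271); take A (7 @ 127); take F (33 @ 234). Capacity used 51/51.
3 item(s) taken whole.

3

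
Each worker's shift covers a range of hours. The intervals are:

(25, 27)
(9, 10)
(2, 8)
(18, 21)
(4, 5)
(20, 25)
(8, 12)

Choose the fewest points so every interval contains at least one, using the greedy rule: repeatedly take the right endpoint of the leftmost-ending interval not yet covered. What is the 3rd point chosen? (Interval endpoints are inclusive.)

By right end: [4,5]  [2,8]  [9,10]  [8,12]  [18,21]  [20,25]  [25,27]
[4,5] uncovered → point at 5; [9,10] uncovered → point at 10; [18,21] uncovered → point at 21; [25,27] uncovered → point at 27.
Points: 5, 10, 21, 27 (4 total).

21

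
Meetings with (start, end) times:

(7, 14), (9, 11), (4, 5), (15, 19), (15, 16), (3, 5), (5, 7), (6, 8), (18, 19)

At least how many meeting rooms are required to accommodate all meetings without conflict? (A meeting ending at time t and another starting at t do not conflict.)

Count concurrent intervals with a sweep; the peak is the room count.
starts: [3, 4, 5, 6, 7, 9, 15, 15, 18]
ends:   [5, 5, 7, 8, 11, 14, 16, 19, 19]
s3→1 s4→2  — peak 2.

2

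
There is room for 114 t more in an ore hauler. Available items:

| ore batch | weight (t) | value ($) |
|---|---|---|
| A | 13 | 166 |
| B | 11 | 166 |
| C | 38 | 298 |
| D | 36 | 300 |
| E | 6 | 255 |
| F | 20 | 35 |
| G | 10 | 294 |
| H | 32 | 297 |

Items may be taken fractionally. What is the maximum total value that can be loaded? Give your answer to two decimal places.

1525.05

Greedy by value/weight ratio, highest first.
Order: E (255/6=42.50) > G (294/10=29.40) > B (166/11=15.09) > A (166/13=12.77) > H (297/32=9.28) > D (300/36=8.33) > C (298/38=7.84) > F (35/20=1.75)
Fill: take E (6 @ 255) → take G (10 @ 294) → take B (11 @ 166) → take A (13 @ 166) → take H (32 @ 297) → take D (36 @ 300) → take 6/38 of C → 47.05; 114/114 used.
Total value = 1525.05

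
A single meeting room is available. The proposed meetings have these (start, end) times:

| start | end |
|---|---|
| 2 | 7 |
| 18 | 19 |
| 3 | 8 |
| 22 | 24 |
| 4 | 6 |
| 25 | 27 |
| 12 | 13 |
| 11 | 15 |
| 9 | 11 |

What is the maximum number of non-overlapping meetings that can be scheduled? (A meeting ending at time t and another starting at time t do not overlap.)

6

Sorted by end: (4,6)  (2,7)  (3,8)  (9,11)  (12,13)  (11,15)  (18,19)  (22,24)  (25,27)
take (4,6); take (9,11); take (12,13); take (18,19); take (22,24); take (25,27).
Selected 6 meetings.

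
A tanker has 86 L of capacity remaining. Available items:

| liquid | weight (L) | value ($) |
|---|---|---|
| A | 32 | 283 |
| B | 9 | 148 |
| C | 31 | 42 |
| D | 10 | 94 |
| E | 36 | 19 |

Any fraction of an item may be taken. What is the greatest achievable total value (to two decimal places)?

Sort by value per unit weight and fill in that order.
Order: B (148/9=16.44) > D (94/10=9.40) > A (283/32=8.84) > C (42/31=1.35) > E (19/36=0.53)
Fill: take B (9 @ 148) → take D (10 @ 94) → take A (32 @ 283) → take C (31 @ 42) → take 4/36 of E → 2.11; 86/86 used.
Total value = 569.11

569.11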